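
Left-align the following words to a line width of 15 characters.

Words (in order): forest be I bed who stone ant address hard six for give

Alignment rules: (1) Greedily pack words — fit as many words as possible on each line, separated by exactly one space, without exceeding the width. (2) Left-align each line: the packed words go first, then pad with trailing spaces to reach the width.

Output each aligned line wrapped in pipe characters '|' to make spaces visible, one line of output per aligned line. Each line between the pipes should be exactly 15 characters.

Line 1: ['forest', 'be', 'I', 'bed'] (min_width=15, slack=0)
Line 2: ['who', 'stone', 'ant'] (min_width=13, slack=2)
Line 3: ['address', 'hard'] (min_width=12, slack=3)
Line 4: ['six', 'for', 'give'] (min_width=12, slack=3)

Answer: |forest be I bed|
|who stone ant  |
|address hard   |
|six for give   |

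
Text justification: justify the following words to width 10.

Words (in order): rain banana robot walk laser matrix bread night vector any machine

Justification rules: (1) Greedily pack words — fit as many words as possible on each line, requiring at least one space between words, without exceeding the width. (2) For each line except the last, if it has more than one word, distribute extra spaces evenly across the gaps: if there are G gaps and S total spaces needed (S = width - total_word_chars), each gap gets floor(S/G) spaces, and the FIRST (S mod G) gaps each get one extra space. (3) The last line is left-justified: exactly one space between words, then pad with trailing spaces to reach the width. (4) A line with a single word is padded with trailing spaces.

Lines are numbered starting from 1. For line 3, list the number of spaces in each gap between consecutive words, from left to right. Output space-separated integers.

Line 1: ['rain'] (min_width=4, slack=6)
Line 2: ['banana'] (min_width=6, slack=4)
Line 3: ['robot', 'walk'] (min_width=10, slack=0)
Line 4: ['laser'] (min_width=5, slack=5)
Line 5: ['matrix'] (min_width=6, slack=4)
Line 6: ['bread'] (min_width=5, slack=5)
Line 7: ['night'] (min_width=5, slack=5)
Line 8: ['vector', 'any'] (min_width=10, slack=0)
Line 9: ['machine'] (min_width=7, slack=3)

Answer: 1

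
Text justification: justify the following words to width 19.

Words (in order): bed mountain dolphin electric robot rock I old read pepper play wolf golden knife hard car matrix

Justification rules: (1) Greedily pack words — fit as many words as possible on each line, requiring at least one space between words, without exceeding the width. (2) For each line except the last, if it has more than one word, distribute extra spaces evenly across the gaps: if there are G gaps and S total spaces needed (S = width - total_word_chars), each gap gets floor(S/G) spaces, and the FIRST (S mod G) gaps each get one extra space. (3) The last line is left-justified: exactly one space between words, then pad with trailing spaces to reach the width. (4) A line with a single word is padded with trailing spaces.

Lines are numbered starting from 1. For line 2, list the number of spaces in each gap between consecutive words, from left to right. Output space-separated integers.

Line 1: ['bed', 'mountain'] (min_width=12, slack=7)
Line 2: ['dolphin', 'electric'] (min_width=16, slack=3)
Line 3: ['robot', 'rock', 'I', 'old'] (min_width=16, slack=3)
Line 4: ['read', 'pepper', 'play'] (min_width=16, slack=3)
Line 5: ['wolf', 'golden', 'knife'] (min_width=17, slack=2)
Line 6: ['hard', 'car', 'matrix'] (min_width=15, slack=4)

Answer: 4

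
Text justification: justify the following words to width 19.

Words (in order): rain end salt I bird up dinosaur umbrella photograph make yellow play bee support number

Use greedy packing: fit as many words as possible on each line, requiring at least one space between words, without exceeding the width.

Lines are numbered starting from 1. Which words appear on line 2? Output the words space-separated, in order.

Line 1: ['rain', 'end', 'salt', 'I'] (min_width=15, slack=4)
Line 2: ['bird', 'up', 'dinosaur'] (min_width=16, slack=3)
Line 3: ['umbrella', 'photograph'] (min_width=19, slack=0)
Line 4: ['make', 'yellow', 'play'] (min_width=16, slack=3)
Line 5: ['bee', 'support', 'number'] (min_width=18, slack=1)

Answer: bird up dinosaur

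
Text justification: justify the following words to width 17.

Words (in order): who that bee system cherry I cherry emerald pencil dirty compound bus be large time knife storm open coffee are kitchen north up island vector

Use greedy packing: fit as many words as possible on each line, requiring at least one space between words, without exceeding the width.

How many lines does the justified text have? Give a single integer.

Line 1: ['who', 'that', 'bee'] (min_width=12, slack=5)
Line 2: ['system', 'cherry', 'I'] (min_width=15, slack=2)
Line 3: ['cherry', 'emerald'] (min_width=14, slack=3)
Line 4: ['pencil', 'dirty'] (min_width=12, slack=5)
Line 5: ['compound', 'bus', 'be'] (min_width=15, slack=2)
Line 6: ['large', 'time', 'knife'] (min_width=16, slack=1)
Line 7: ['storm', 'open', 'coffee'] (min_width=17, slack=0)
Line 8: ['are', 'kitchen', 'north'] (min_width=17, slack=0)
Line 9: ['up', 'island', 'vector'] (min_width=16, slack=1)
Total lines: 9

Answer: 9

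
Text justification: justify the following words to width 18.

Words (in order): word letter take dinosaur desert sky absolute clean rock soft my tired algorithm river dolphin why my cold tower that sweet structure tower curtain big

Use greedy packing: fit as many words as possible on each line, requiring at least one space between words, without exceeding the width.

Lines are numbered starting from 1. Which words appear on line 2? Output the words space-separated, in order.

Line 1: ['word', 'letter', 'take'] (min_width=16, slack=2)
Line 2: ['dinosaur', 'desert'] (min_width=15, slack=3)
Line 3: ['sky', 'absolute', 'clean'] (min_width=18, slack=0)
Line 4: ['rock', 'soft', 'my', 'tired'] (min_width=18, slack=0)
Line 5: ['algorithm', 'river'] (min_width=15, slack=3)
Line 6: ['dolphin', 'why', 'my'] (min_width=14, slack=4)
Line 7: ['cold', 'tower', 'that'] (min_width=15, slack=3)
Line 8: ['sweet', 'structure'] (min_width=15, slack=3)
Line 9: ['tower', 'curtain', 'big'] (min_width=17, slack=1)

Answer: dinosaur desert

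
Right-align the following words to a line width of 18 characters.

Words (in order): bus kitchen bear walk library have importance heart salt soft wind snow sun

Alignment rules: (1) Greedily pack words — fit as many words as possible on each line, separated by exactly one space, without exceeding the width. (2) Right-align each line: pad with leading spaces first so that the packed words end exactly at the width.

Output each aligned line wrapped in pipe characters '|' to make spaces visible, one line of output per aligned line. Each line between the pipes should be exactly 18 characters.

Line 1: ['bus', 'kitchen', 'bear'] (min_width=16, slack=2)
Line 2: ['walk', 'library', 'have'] (min_width=17, slack=1)
Line 3: ['importance', 'heart'] (min_width=16, slack=2)
Line 4: ['salt', 'soft', 'wind'] (min_width=14, slack=4)
Line 5: ['snow', 'sun'] (min_width=8, slack=10)

Answer: |  bus kitchen bear|
| walk library have|
|  importance heart|
|    salt soft wind|
|          snow sun|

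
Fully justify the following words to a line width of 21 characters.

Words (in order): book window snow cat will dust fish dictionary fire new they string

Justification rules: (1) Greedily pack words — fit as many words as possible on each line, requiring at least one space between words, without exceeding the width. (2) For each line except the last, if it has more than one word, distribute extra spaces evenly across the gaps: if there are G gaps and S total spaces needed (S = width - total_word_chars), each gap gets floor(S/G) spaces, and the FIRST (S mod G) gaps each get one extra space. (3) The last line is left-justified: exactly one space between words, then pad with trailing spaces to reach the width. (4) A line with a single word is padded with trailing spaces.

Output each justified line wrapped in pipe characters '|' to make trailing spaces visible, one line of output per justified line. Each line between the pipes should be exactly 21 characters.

Answer: |book  window snow cat|
|will     dust    fish|
|dictionary  fire  new|
|they string          |

Derivation:
Line 1: ['book', 'window', 'snow', 'cat'] (min_width=20, slack=1)
Line 2: ['will', 'dust', 'fish'] (min_width=14, slack=7)
Line 3: ['dictionary', 'fire', 'new'] (min_width=19, slack=2)
Line 4: ['they', 'string'] (min_width=11, slack=10)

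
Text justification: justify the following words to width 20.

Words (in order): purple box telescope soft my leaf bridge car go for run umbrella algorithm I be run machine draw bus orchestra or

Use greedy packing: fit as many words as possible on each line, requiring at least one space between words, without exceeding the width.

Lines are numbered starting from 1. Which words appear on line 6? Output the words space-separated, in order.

Line 1: ['purple', 'box', 'telescope'] (min_width=20, slack=0)
Line 2: ['soft', 'my', 'leaf', 'bridge'] (min_width=19, slack=1)
Line 3: ['car', 'go', 'for', 'run'] (min_width=14, slack=6)
Line 4: ['umbrella', 'algorithm', 'I'] (min_width=20, slack=0)
Line 5: ['be', 'run', 'machine', 'draw'] (min_width=19, slack=1)
Line 6: ['bus', 'orchestra', 'or'] (min_width=16, slack=4)

Answer: bus orchestra or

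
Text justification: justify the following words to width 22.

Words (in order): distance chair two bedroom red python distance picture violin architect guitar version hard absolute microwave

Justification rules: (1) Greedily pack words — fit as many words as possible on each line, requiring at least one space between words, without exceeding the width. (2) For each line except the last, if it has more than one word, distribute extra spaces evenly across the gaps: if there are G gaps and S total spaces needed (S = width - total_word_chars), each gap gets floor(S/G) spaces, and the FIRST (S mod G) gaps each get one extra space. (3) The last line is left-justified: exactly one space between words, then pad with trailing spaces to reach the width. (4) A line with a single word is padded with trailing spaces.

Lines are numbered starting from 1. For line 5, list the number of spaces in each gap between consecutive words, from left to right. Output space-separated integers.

Answer: 3 2

Derivation:
Line 1: ['distance', 'chair', 'two'] (min_width=18, slack=4)
Line 2: ['bedroom', 'red', 'python'] (min_width=18, slack=4)
Line 3: ['distance', 'picture'] (min_width=16, slack=6)
Line 4: ['violin', 'architect'] (min_width=16, slack=6)
Line 5: ['guitar', 'version', 'hard'] (min_width=19, slack=3)
Line 6: ['absolute', 'microwave'] (min_width=18, slack=4)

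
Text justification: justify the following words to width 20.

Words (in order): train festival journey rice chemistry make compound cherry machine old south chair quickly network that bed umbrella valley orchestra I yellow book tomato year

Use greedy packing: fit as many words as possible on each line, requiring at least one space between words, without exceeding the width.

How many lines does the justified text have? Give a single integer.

Answer: 10

Derivation:
Line 1: ['train', 'festival'] (min_width=14, slack=6)
Line 2: ['journey', 'rice'] (min_width=12, slack=8)
Line 3: ['chemistry', 'make'] (min_width=14, slack=6)
Line 4: ['compound', 'cherry'] (min_width=15, slack=5)
Line 5: ['machine', 'old', 'south'] (min_width=17, slack=3)
Line 6: ['chair', 'quickly'] (min_width=13, slack=7)
Line 7: ['network', 'that', 'bed'] (min_width=16, slack=4)
Line 8: ['umbrella', 'valley'] (min_width=15, slack=5)
Line 9: ['orchestra', 'I', 'yellow'] (min_width=18, slack=2)
Line 10: ['book', 'tomato', 'year'] (min_width=16, slack=4)
Total lines: 10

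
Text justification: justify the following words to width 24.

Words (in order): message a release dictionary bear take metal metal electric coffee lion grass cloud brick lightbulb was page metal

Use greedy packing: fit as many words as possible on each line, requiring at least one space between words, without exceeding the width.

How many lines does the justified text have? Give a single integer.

Line 1: ['message', 'a', 'release'] (min_width=17, slack=7)
Line 2: ['dictionary', 'bear', 'take'] (min_width=20, slack=4)
Line 3: ['metal', 'metal', 'electric'] (min_width=20, slack=4)
Line 4: ['coffee', 'lion', 'grass', 'cloud'] (min_width=23, slack=1)
Line 5: ['brick', 'lightbulb', 'was', 'page'] (min_width=24, slack=0)
Line 6: ['metal'] (min_width=5, slack=19)
Total lines: 6

Answer: 6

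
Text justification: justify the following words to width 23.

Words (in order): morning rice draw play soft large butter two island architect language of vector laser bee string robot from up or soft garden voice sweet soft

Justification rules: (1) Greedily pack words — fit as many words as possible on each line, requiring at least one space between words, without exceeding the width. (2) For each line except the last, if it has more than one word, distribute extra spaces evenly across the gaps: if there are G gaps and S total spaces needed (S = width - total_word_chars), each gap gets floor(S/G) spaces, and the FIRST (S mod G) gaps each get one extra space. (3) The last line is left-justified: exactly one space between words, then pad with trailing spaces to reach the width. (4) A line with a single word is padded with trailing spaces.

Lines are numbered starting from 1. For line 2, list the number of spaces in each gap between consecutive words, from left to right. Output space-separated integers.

Line 1: ['morning', 'rice', 'draw', 'play'] (min_width=22, slack=1)
Line 2: ['soft', 'large', 'butter', 'two'] (min_width=21, slack=2)
Line 3: ['island', 'architect'] (min_width=16, slack=7)
Line 4: ['language', 'of', 'vector'] (min_width=18, slack=5)
Line 5: ['laser', 'bee', 'string', 'robot'] (min_width=22, slack=1)
Line 6: ['from', 'up', 'or', 'soft', 'garden'] (min_width=22, slack=1)
Line 7: ['voice', 'sweet', 'soft'] (min_width=16, slack=7)

Answer: 2 2 1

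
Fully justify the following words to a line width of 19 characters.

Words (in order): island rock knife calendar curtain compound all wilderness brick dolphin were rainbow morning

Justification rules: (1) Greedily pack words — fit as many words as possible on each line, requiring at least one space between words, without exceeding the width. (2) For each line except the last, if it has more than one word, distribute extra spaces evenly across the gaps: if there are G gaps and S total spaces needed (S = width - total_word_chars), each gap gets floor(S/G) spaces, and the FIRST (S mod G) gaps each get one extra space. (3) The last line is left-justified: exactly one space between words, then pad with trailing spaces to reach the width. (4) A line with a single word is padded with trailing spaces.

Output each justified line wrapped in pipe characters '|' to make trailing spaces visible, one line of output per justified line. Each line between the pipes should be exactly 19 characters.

Answer: |island  rock  knife|
|calendar    curtain|
|compound        all|
|wilderness    brick|
|dolphin        were|
|rainbow morning    |

Derivation:
Line 1: ['island', 'rock', 'knife'] (min_width=17, slack=2)
Line 2: ['calendar', 'curtain'] (min_width=16, slack=3)
Line 3: ['compound', 'all'] (min_width=12, slack=7)
Line 4: ['wilderness', 'brick'] (min_width=16, slack=3)
Line 5: ['dolphin', 'were'] (min_width=12, slack=7)
Line 6: ['rainbow', 'morning'] (min_width=15, slack=4)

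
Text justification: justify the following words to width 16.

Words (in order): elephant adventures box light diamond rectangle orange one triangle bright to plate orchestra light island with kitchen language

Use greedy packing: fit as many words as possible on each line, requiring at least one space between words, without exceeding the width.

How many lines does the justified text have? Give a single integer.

Line 1: ['elephant'] (min_width=8, slack=8)
Line 2: ['adventures', 'box'] (min_width=14, slack=2)
Line 3: ['light', 'diamond'] (min_width=13, slack=3)
Line 4: ['rectangle', 'orange'] (min_width=16, slack=0)
Line 5: ['one', 'triangle'] (min_width=12, slack=4)
Line 6: ['bright', 'to', 'plate'] (min_width=15, slack=1)
Line 7: ['orchestra', 'light'] (min_width=15, slack=1)
Line 8: ['island', 'with'] (min_width=11, slack=5)
Line 9: ['kitchen', 'language'] (min_width=16, slack=0)
Total lines: 9

Answer: 9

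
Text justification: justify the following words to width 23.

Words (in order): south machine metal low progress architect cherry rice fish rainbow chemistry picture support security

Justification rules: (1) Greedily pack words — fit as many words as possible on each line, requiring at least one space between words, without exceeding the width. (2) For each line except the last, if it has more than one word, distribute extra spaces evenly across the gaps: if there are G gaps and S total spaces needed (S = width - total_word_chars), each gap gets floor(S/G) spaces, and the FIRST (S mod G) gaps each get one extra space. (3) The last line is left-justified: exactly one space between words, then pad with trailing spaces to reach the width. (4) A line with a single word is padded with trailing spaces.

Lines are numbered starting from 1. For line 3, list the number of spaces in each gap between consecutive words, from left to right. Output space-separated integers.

Answer: 5 4

Derivation:
Line 1: ['south', 'machine', 'metal', 'low'] (min_width=23, slack=0)
Line 2: ['progress', 'architect'] (min_width=18, slack=5)
Line 3: ['cherry', 'rice', 'fish'] (min_width=16, slack=7)
Line 4: ['rainbow', 'chemistry'] (min_width=17, slack=6)
Line 5: ['picture', 'support'] (min_width=15, slack=8)
Line 6: ['security'] (min_width=8, slack=15)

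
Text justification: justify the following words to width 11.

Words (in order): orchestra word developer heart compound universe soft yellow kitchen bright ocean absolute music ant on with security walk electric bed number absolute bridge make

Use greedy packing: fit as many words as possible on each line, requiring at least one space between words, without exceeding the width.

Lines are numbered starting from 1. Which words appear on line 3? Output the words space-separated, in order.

Line 1: ['orchestra'] (min_width=9, slack=2)
Line 2: ['word'] (min_width=4, slack=7)
Line 3: ['developer'] (min_width=9, slack=2)
Line 4: ['heart'] (min_width=5, slack=6)
Line 5: ['compound'] (min_width=8, slack=3)
Line 6: ['universe'] (min_width=8, slack=3)
Line 7: ['soft', 'yellow'] (min_width=11, slack=0)
Line 8: ['kitchen'] (min_width=7, slack=4)
Line 9: ['bright'] (min_width=6, slack=5)
Line 10: ['ocean'] (min_width=5, slack=6)
Line 11: ['absolute'] (min_width=8, slack=3)
Line 12: ['music', 'ant'] (min_width=9, slack=2)
Line 13: ['on', 'with'] (min_width=7, slack=4)
Line 14: ['security'] (min_width=8, slack=3)
Line 15: ['walk'] (min_width=4, slack=7)
Line 16: ['electric'] (min_width=8, slack=3)
Line 17: ['bed', 'number'] (min_width=10, slack=1)
Line 18: ['absolute'] (min_width=8, slack=3)
Line 19: ['bridge', 'make'] (min_width=11, slack=0)

Answer: developer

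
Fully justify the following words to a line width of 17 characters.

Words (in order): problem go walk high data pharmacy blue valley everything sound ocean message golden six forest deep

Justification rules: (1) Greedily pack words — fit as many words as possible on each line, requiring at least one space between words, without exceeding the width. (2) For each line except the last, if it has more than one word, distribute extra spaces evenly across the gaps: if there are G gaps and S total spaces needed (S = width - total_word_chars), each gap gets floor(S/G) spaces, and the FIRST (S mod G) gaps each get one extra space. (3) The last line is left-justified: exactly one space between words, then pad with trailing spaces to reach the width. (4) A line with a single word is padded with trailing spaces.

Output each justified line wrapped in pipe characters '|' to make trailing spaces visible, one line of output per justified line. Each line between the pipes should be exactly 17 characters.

Line 1: ['problem', 'go', 'walk'] (min_width=15, slack=2)
Line 2: ['high', 'data'] (min_width=9, slack=8)
Line 3: ['pharmacy', 'blue'] (min_width=13, slack=4)
Line 4: ['valley', 'everything'] (min_width=17, slack=0)
Line 5: ['sound', 'ocean'] (min_width=11, slack=6)
Line 6: ['message', 'golden'] (min_width=14, slack=3)
Line 7: ['six', 'forest', 'deep'] (min_width=15, slack=2)

Answer: |problem  go  walk|
|high         data|
|pharmacy     blue|
|valley everything|
|sound       ocean|
|message    golden|
|six forest deep  |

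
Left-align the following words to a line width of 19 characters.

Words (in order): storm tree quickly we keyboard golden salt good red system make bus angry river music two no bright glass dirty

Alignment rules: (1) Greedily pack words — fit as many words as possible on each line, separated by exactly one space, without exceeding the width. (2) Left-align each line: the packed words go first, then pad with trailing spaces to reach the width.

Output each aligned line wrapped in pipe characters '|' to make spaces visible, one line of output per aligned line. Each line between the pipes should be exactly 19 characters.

Answer: |storm tree quickly |
|we keyboard golden |
|salt good red      |
|system make bus    |
|angry river music  |
|two no bright glass|
|dirty              |

Derivation:
Line 1: ['storm', 'tree', 'quickly'] (min_width=18, slack=1)
Line 2: ['we', 'keyboard', 'golden'] (min_width=18, slack=1)
Line 3: ['salt', 'good', 'red'] (min_width=13, slack=6)
Line 4: ['system', 'make', 'bus'] (min_width=15, slack=4)
Line 5: ['angry', 'river', 'music'] (min_width=17, slack=2)
Line 6: ['two', 'no', 'bright', 'glass'] (min_width=19, slack=0)
Line 7: ['dirty'] (min_width=5, slack=14)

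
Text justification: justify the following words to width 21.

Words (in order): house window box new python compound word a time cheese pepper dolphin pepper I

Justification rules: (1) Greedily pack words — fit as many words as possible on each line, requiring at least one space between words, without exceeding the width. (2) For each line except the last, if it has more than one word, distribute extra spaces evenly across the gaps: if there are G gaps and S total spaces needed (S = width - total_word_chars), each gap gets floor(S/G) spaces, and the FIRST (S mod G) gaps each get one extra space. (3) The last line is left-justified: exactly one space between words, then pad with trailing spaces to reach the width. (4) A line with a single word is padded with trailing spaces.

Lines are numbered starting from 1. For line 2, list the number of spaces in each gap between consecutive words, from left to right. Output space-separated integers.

Line 1: ['house', 'window', 'box', 'new'] (min_width=20, slack=1)
Line 2: ['python', 'compound', 'word'] (min_width=20, slack=1)
Line 3: ['a', 'time', 'cheese', 'pepper'] (min_width=20, slack=1)
Line 4: ['dolphin', 'pepper', 'I'] (min_width=16, slack=5)

Answer: 2 1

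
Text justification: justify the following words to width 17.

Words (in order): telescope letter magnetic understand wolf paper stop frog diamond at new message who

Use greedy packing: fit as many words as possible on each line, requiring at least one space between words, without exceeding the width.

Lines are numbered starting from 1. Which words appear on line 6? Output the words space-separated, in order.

Line 1: ['telescope', 'letter'] (min_width=16, slack=1)
Line 2: ['magnetic'] (min_width=8, slack=9)
Line 3: ['understand', 'wolf'] (min_width=15, slack=2)
Line 4: ['paper', 'stop', 'frog'] (min_width=15, slack=2)
Line 5: ['diamond', 'at', 'new'] (min_width=14, slack=3)
Line 6: ['message', 'who'] (min_width=11, slack=6)

Answer: message who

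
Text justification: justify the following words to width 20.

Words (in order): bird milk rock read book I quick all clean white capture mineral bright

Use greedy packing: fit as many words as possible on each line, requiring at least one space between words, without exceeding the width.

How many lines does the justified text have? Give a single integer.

Line 1: ['bird', 'milk', 'rock', 'read'] (min_width=19, slack=1)
Line 2: ['book', 'I', 'quick', 'all'] (min_width=16, slack=4)
Line 3: ['clean', 'white', 'capture'] (min_width=19, slack=1)
Line 4: ['mineral', 'bright'] (min_width=14, slack=6)
Total lines: 4

Answer: 4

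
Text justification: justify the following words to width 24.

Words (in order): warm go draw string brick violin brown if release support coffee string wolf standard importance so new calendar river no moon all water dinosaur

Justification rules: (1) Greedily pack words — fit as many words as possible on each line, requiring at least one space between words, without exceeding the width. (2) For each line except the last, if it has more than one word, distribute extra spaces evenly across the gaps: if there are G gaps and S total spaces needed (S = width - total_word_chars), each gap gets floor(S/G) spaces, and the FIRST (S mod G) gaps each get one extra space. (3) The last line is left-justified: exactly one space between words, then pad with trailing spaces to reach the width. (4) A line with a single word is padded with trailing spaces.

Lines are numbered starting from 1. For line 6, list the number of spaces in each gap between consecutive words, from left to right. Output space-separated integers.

Answer: 2 2 1

Derivation:
Line 1: ['warm', 'go', 'draw', 'string'] (min_width=19, slack=5)
Line 2: ['brick', 'violin', 'brown', 'if'] (min_width=21, slack=3)
Line 3: ['release', 'support', 'coffee'] (min_width=22, slack=2)
Line 4: ['string', 'wolf', 'standard'] (min_width=20, slack=4)
Line 5: ['importance', 'so', 'new'] (min_width=17, slack=7)
Line 6: ['calendar', 'river', 'no', 'moon'] (min_width=22, slack=2)
Line 7: ['all', 'water', 'dinosaur'] (min_width=18, slack=6)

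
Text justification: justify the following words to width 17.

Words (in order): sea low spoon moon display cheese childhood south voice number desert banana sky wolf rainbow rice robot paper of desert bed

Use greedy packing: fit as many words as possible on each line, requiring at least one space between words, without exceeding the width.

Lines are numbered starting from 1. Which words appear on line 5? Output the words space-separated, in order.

Answer: number desert

Derivation:
Line 1: ['sea', 'low', 'spoon'] (min_width=13, slack=4)
Line 2: ['moon', 'display'] (min_width=12, slack=5)
Line 3: ['cheese', 'childhood'] (min_width=16, slack=1)
Line 4: ['south', 'voice'] (min_width=11, slack=6)
Line 5: ['number', 'desert'] (min_width=13, slack=4)
Line 6: ['banana', 'sky', 'wolf'] (min_width=15, slack=2)
Line 7: ['rainbow', 'rice'] (min_width=12, slack=5)
Line 8: ['robot', 'paper', 'of'] (min_width=14, slack=3)
Line 9: ['desert', 'bed'] (min_width=10, slack=7)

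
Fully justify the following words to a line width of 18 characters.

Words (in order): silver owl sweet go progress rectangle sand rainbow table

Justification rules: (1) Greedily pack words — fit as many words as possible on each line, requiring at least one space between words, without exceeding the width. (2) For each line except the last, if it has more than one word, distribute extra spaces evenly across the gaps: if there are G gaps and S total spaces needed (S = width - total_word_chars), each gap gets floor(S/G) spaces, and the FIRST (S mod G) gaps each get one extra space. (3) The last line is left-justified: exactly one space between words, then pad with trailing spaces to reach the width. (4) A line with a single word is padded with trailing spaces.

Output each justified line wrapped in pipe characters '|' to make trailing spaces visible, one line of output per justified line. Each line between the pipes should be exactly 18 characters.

Answer: |silver  owl  sweet|
|go        progress|
|rectangle     sand|
|rainbow table     |

Derivation:
Line 1: ['silver', 'owl', 'sweet'] (min_width=16, slack=2)
Line 2: ['go', 'progress'] (min_width=11, slack=7)
Line 3: ['rectangle', 'sand'] (min_width=14, slack=4)
Line 4: ['rainbow', 'table'] (min_width=13, slack=5)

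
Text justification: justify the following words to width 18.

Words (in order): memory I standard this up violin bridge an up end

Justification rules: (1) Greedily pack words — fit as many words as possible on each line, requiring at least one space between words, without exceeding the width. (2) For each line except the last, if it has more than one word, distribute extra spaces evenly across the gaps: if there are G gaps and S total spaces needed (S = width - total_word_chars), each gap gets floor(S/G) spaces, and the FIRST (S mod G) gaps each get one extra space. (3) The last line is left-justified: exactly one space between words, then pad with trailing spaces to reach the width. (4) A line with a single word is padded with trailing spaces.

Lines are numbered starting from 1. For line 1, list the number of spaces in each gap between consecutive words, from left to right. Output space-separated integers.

Answer: 2 1

Derivation:
Line 1: ['memory', 'I', 'standard'] (min_width=17, slack=1)
Line 2: ['this', 'up', 'violin'] (min_width=14, slack=4)
Line 3: ['bridge', 'an', 'up', 'end'] (min_width=16, slack=2)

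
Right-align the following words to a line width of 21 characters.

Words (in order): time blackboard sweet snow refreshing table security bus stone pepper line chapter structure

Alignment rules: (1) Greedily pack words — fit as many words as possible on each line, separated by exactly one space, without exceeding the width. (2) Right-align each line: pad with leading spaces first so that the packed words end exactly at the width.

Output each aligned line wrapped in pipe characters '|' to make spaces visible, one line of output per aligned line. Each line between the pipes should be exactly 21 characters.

Answer: |time blackboard sweet|
|snow refreshing table|
|   security bus stone|
|  pepper line chapter|
|            structure|

Derivation:
Line 1: ['time', 'blackboard', 'sweet'] (min_width=21, slack=0)
Line 2: ['snow', 'refreshing', 'table'] (min_width=21, slack=0)
Line 3: ['security', 'bus', 'stone'] (min_width=18, slack=3)
Line 4: ['pepper', 'line', 'chapter'] (min_width=19, slack=2)
Line 5: ['structure'] (min_width=9, slack=12)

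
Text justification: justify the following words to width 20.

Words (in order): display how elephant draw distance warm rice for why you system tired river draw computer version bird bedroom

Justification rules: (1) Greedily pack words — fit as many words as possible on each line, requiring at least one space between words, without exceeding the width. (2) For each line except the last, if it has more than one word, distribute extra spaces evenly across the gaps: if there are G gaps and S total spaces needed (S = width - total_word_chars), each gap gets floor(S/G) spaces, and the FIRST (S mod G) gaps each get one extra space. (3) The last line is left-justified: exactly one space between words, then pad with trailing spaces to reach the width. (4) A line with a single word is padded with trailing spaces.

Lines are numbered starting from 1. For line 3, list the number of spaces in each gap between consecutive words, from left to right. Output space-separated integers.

Answer: 3 2 2

Derivation:
Line 1: ['display', 'how', 'elephant'] (min_width=20, slack=0)
Line 2: ['draw', 'distance', 'warm'] (min_width=18, slack=2)
Line 3: ['rice', 'for', 'why', 'you'] (min_width=16, slack=4)
Line 4: ['system', 'tired', 'river'] (min_width=18, slack=2)
Line 5: ['draw', 'computer'] (min_width=13, slack=7)
Line 6: ['version', 'bird', 'bedroom'] (min_width=20, slack=0)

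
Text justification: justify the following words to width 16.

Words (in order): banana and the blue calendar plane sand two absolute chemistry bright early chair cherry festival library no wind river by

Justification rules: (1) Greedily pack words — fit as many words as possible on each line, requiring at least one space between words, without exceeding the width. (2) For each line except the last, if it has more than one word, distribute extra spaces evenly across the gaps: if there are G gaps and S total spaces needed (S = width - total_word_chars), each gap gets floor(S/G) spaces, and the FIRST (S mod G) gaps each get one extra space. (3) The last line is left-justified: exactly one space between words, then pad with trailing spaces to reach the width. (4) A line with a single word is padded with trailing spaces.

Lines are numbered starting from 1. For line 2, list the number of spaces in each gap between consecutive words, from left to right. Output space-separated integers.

Answer: 4

Derivation:
Line 1: ['banana', 'and', 'the'] (min_width=14, slack=2)
Line 2: ['blue', 'calendar'] (min_width=13, slack=3)
Line 3: ['plane', 'sand', 'two'] (min_width=14, slack=2)
Line 4: ['absolute'] (min_width=8, slack=8)
Line 5: ['chemistry', 'bright'] (min_width=16, slack=0)
Line 6: ['early', 'chair'] (min_width=11, slack=5)
Line 7: ['cherry', 'festival'] (min_width=15, slack=1)
Line 8: ['library', 'no', 'wind'] (min_width=15, slack=1)
Line 9: ['river', 'by'] (min_width=8, slack=8)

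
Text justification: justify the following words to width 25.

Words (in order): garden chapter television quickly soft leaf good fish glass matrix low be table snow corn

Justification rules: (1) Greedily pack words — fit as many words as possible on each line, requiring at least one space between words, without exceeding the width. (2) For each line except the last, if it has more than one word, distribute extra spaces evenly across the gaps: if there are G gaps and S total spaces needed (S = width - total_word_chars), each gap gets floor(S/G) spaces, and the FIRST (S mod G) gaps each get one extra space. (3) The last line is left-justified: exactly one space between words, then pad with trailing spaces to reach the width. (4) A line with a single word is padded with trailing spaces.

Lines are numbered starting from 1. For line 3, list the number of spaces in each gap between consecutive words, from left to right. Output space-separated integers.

Line 1: ['garden', 'chapter', 'television'] (min_width=25, slack=0)
Line 2: ['quickly', 'soft', 'leaf', 'good'] (min_width=22, slack=3)
Line 3: ['fish', 'glass', 'matrix', 'low', 'be'] (min_width=24, slack=1)
Line 4: ['table', 'snow', 'corn'] (min_width=15, slack=10)

Answer: 2 1 1 1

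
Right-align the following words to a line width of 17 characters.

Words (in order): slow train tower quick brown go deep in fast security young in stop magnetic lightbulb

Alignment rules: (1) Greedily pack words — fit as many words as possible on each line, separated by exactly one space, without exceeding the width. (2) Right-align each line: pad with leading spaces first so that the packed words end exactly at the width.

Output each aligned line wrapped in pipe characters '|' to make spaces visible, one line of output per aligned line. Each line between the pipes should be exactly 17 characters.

Answer: | slow train tower|
|   quick brown go|
|     deep in fast|
|security young in|
|    stop magnetic|
|        lightbulb|

Derivation:
Line 1: ['slow', 'train', 'tower'] (min_width=16, slack=1)
Line 2: ['quick', 'brown', 'go'] (min_width=14, slack=3)
Line 3: ['deep', 'in', 'fast'] (min_width=12, slack=5)
Line 4: ['security', 'young', 'in'] (min_width=17, slack=0)
Line 5: ['stop', 'magnetic'] (min_width=13, slack=4)
Line 6: ['lightbulb'] (min_width=9, slack=8)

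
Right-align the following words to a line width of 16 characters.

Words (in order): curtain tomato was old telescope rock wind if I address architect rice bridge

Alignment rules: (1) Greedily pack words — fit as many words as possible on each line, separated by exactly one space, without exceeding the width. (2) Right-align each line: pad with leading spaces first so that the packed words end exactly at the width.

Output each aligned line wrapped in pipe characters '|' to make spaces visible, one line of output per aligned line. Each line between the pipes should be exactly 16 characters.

Answer: |  curtain tomato|
|         was old|
|  telescope rock|
|       wind if I|
|         address|
|  architect rice|
|          bridge|

Derivation:
Line 1: ['curtain', 'tomato'] (min_width=14, slack=2)
Line 2: ['was', 'old'] (min_width=7, slack=9)
Line 3: ['telescope', 'rock'] (min_width=14, slack=2)
Line 4: ['wind', 'if', 'I'] (min_width=9, slack=7)
Line 5: ['address'] (min_width=7, slack=9)
Line 6: ['architect', 'rice'] (min_width=14, slack=2)
Line 7: ['bridge'] (min_width=6, slack=10)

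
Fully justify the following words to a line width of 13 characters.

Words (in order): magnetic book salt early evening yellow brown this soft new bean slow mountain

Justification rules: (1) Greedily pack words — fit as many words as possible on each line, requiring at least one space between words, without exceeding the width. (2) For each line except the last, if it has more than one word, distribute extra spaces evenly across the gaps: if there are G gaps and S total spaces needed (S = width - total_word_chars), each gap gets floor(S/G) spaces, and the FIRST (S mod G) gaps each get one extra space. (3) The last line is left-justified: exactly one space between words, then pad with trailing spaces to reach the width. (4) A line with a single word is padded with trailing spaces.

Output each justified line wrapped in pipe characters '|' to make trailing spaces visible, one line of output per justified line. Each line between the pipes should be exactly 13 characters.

Line 1: ['magnetic', 'book'] (min_width=13, slack=0)
Line 2: ['salt', 'early'] (min_width=10, slack=3)
Line 3: ['evening'] (min_width=7, slack=6)
Line 4: ['yellow', 'brown'] (min_width=12, slack=1)
Line 5: ['this', 'soft', 'new'] (min_width=13, slack=0)
Line 6: ['bean', 'slow'] (min_width=9, slack=4)
Line 7: ['mountain'] (min_width=8, slack=5)

Answer: |magnetic book|
|salt    early|
|evening      |
|yellow  brown|
|this soft new|
|bean     slow|
|mountain     |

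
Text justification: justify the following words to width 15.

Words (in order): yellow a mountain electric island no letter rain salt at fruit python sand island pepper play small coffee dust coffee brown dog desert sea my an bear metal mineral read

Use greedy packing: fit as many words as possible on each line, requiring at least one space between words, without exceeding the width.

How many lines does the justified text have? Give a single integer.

Answer: 14

Derivation:
Line 1: ['yellow', 'a'] (min_width=8, slack=7)
Line 2: ['mountain'] (min_width=8, slack=7)
Line 3: ['electric', 'island'] (min_width=15, slack=0)
Line 4: ['no', 'letter', 'rain'] (min_width=14, slack=1)
Line 5: ['salt', 'at', 'fruit'] (min_width=13, slack=2)
Line 6: ['python', 'sand'] (min_width=11, slack=4)
Line 7: ['island', 'pepper'] (min_width=13, slack=2)
Line 8: ['play', 'small'] (min_width=10, slack=5)
Line 9: ['coffee', 'dust'] (min_width=11, slack=4)
Line 10: ['coffee', 'brown'] (min_width=12, slack=3)
Line 11: ['dog', 'desert', 'sea'] (min_width=14, slack=1)
Line 12: ['my', 'an', 'bear'] (min_width=10, slack=5)
Line 13: ['metal', 'mineral'] (min_width=13, slack=2)
Line 14: ['read'] (min_width=4, slack=11)
Total lines: 14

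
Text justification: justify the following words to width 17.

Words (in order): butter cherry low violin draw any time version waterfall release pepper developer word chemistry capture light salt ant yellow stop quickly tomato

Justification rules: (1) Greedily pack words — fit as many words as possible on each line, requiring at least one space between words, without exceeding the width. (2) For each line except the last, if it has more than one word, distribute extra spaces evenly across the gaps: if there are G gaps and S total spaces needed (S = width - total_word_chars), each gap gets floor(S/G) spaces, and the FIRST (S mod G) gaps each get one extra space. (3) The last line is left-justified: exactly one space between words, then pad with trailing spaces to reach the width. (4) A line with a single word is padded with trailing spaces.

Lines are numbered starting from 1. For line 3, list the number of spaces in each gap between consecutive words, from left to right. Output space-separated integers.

Line 1: ['butter', 'cherry', 'low'] (min_width=17, slack=0)
Line 2: ['violin', 'draw', 'any'] (min_width=15, slack=2)
Line 3: ['time', 'version'] (min_width=12, slack=5)
Line 4: ['waterfall', 'release'] (min_width=17, slack=0)
Line 5: ['pepper', 'developer'] (min_width=16, slack=1)
Line 6: ['word', 'chemistry'] (min_width=14, slack=3)
Line 7: ['capture', 'light'] (min_width=13, slack=4)
Line 8: ['salt', 'ant', 'yellow'] (min_width=15, slack=2)
Line 9: ['stop', 'quickly'] (min_width=12, slack=5)
Line 10: ['tomato'] (min_width=6, slack=11)

Answer: 6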